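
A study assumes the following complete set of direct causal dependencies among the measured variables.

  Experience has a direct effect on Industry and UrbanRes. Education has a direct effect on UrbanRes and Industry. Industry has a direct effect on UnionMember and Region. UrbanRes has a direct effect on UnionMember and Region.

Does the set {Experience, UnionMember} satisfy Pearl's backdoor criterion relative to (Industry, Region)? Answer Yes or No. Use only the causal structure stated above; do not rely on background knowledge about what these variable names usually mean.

No

Backdoor paths from Industry to Region (paths whose first edge points into Industry):
  P1: Industry <- Experience -> UrbanRes -> Region
  P2: Industry <- Education -> UrbanRes -> Region
Condition 1 (no descendant of Industry in the set): FAILS — UnionMember is a descendant of Industry.
Condition 2 (every backdoor path blocked by {Experience, UnionMember}):
  P1: blocked at fork node Experience ∈ conditioning set.
  P2: open — no interior node is in the conditioning set.
{Experience, UnionMember} does not satisfy the backdoor criterion.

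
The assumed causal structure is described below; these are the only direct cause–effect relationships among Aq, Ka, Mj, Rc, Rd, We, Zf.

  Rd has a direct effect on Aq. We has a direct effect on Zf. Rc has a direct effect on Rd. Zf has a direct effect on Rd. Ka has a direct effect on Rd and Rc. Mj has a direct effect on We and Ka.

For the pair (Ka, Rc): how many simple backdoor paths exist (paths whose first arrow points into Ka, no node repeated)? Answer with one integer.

A backdoor path from Ka to Rc is any simple undirected path whose first edge points into Ka (i.e. leaves Ka via a parent).
Parents of Ka: {Mj}.
Enumerating:
  P1: Ka <- Mj -> We -> Zf -> Rd <- Rc
That exhausts the simple backdoor paths. Count: 1.

1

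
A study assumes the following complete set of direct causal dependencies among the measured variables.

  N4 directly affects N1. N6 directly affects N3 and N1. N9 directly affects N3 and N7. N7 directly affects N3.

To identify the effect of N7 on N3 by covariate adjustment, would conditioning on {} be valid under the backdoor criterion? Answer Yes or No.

No

Backdoor paths from N7 to N3 (paths whose first edge points into N7):
  P1: N7 <- N9 -> N3
Condition 1 (no descendant of N7 in the set): holds — descendants of N7 are {N3}; none are in {}.
Condition 2 (every backdoor path blocked by {}):
  P1: open — no interior node is in the conditioning set.
{} does not satisfy the backdoor criterion.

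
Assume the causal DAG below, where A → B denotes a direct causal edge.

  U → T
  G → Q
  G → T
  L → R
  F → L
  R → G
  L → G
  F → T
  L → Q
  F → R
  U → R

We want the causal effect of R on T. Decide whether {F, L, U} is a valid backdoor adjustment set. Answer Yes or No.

Backdoor paths from R to T (paths whose first edge points into R):
  P1: R <- U -> T
  P2: R <- F -> L -> G -> T
  P3: R <- F -> L -> Q <- G -> T
  P4: R <- F -> T
  P5: R <- L <- F -> T
  P6: R <- L -> G -> T
  P7: R <- L -> Q <- G -> T
Condition 1 (no descendant of R in the set): holds — descendants of R are {G, Q, T}; none are in {F, L, U}.
Condition 2 (every backdoor path blocked by {F, L, U}):
  P1: blocked at fork node U ∈ conditioning set.
  P2: blocked at fork node F ∈ conditioning set.
  P3: blocked at fork node F ∈ conditioning set.
  P4: blocked at fork node F ∈ conditioning set.
  P5: blocked at chain node L ∈ conditioning set.
  P6: blocked at fork node L ∈ conditioning set.
  P7: blocked at fork node L ∈ conditioning set.
{F, L, U} satisfies the backdoor criterion.

Yes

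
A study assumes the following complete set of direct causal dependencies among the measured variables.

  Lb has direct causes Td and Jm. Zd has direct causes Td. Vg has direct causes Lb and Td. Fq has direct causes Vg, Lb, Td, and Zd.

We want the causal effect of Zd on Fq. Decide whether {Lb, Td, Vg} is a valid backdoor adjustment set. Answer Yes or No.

Yes

Backdoor paths from Zd to Fq (paths whose first edge points into Zd):
  P1: Zd <- Td -> Lb -> Vg -> Fq
  P2: Zd <- Td -> Lb -> Fq
  P3: Zd <- Td -> Vg <- Lb -> Fq
  P4: Zd <- Td -> Vg -> Fq
  P5: Zd <- Td -> Fq
Condition 1 (no descendant of Zd in the set): holds — descendants of Zd are {Fq}; none are in {Lb, Td, Vg}.
Condition 2 (every backdoor path blocked by {Lb, Td, Vg}):
  P1: blocked at fork node Td ∈ conditioning set.
  P2: blocked at fork node Td ∈ conditioning set.
  P3: blocked at fork node Td ∈ conditioning set.
  P4: blocked at fork node Td ∈ conditioning set.
  P5: blocked at fork node Td ∈ conditioning set.
{Lb, Td, Vg} satisfies the backdoor criterion.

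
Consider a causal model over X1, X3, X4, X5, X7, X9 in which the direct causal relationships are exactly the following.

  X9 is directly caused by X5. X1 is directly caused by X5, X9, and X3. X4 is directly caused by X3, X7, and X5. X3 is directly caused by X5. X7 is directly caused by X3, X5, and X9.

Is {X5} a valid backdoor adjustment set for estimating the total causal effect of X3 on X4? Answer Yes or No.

Backdoor paths from X3 to X4 (paths whose first edge points into X3):
  P1: X3 <- X5 -> X9 -> X7 -> X4
  P2: X3 <- X5 -> X7 -> X4
  P3: X3 <- X5 -> X4
  P4: X3 <- X5 -> X1 <- X9 -> X7 -> X4
Condition 1 (no descendant of X3 in the set): holds — descendants of X3 are {X1, X4, X7}; none are in {X5}.
Condition 2 (every backdoor path blocked by {X5}):
  P1: blocked at fork node X5 ∈ conditioning set.
  P2: blocked at fork node X5 ∈ conditioning set.
  P3: blocked at fork node X5 ∈ conditioning set.
  P4: blocked at fork node X5 ∈ conditioning set.
{X5} satisfies the backdoor criterion.

Yes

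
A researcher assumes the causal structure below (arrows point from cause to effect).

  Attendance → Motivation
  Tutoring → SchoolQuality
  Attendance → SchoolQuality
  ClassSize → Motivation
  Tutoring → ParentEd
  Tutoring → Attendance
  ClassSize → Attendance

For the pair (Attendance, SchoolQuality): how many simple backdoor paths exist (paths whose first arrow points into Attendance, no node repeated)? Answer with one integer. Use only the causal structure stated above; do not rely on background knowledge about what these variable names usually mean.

1

A backdoor path from Attendance to SchoolQuality is any simple undirected path whose first edge points into Attendance (i.e. leaves Attendance via a parent).
Parents of Attendance: {ClassSize, Tutoring}.
Enumerating:
  P1: Attendance <- Tutoring -> SchoolQuality
That exhausts the simple backdoor paths. Count: 1.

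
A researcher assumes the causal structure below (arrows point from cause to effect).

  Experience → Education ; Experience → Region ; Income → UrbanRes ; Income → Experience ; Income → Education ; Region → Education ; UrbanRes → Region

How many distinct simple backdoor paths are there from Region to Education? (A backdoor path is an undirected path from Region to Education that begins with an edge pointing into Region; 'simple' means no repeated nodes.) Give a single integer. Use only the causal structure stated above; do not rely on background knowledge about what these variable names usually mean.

A backdoor path from Region to Education is any simple undirected path whose first edge points into Region (i.e. leaves Region via a parent).
Parents of Region: {Experience, UrbanRes}.
Enumerating:
  P1: Region <- Experience <- Income -> Education
  P2: Region <- Experience -> Education
  P3: Region <- UrbanRes <- Income -> Experience -> Education
  P4: Region <- UrbanRes <- Income -> Education
That exhausts the simple backdoor paths. Count: 4.

4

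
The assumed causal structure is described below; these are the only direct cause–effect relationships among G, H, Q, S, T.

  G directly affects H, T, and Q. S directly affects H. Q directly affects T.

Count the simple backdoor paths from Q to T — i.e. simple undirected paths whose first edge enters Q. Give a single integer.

A backdoor path from Q to T is any simple undirected path whose first edge points into Q (i.e. leaves Q via a parent).
Parents of Q: {G}.
Enumerating:
  P1: Q <- G -> T
That exhausts the simple backdoor paths. Count: 1.

1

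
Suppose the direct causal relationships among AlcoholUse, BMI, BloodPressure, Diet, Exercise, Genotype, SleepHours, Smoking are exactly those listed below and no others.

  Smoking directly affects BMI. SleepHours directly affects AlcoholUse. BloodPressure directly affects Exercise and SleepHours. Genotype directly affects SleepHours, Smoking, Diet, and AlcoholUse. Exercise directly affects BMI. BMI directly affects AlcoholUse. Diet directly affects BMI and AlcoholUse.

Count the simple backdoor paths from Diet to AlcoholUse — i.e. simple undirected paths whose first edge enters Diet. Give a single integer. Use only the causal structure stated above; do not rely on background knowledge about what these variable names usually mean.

5

A backdoor path from Diet to AlcoholUse is any simple undirected path whose first edge points into Diet (i.e. leaves Diet via a parent).
Parents of Diet: {Genotype}.
Enumerating:
  P1: Diet <- Genotype -> Smoking -> BMI <- Exercise <- BloodPressure -> SleepHours -> AlcoholUse
  P2: Diet <- Genotype -> Smoking -> BMI -> AlcoholUse
  P3: Diet <- Genotype -> SleepHours <- BloodPressure -> Exercise -> BMI -> AlcoholUse
  P4: Diet <- Genotype -> SleepHours -> AlcoholUse
  P5: Diet <- Genotype -> AlcoholUse
That exhausts the simple backdoor paths. Count: 5.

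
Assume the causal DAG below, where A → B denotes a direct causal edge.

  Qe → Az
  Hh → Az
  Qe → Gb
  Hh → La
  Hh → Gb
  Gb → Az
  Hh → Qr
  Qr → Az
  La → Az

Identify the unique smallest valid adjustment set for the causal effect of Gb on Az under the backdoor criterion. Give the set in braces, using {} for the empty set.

Variables eligible for adjustment (non-descendants of Gb, excluding Gb and Az): {Hh, La, Qe, Qr}.
Backdoor paths from Gb to Az:
  P1: Gb <- Qe -> Az
  P2: Gb <- Hh -> La -> Az
  P3: Gb <- Hh -> Qr -> Az
  P4: Gb <- Hh -> Az
The empty set is not sufficient: P1 (Gb <- Qe -> Az) has no collider blocking it and no conditioned non-collider, so it is open.
Try {Hh, Qe}:
  P1: blocked at fork node Qe ∈ conditioning set.
  P2: blocked at fork node Hh ∈ conditioning set.
  P3: blocked at fork node Hh ∈ conditioning set.
  P4: blocked at fork node Hh ∈ conditioning set.
{Hh, Qe} contains no descendant of Gb and blocks every backdoor path.
Every element of {Hh, Qe} is needed (dropping Hh leaves P2 open; dropping Qe leaves P1 open), so no proper subset is valid.
Among all size-2 subsets of the eligible variables, only {Hh, Qe} blocks every backdoor path, so it is the unique smallest valid adjustment set.

{Hh, Qe}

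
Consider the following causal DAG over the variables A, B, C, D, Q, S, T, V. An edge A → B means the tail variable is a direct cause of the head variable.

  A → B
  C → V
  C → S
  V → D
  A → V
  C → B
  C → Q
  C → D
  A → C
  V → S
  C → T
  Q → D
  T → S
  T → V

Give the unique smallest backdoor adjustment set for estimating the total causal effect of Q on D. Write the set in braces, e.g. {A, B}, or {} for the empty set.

{C}

Variables eligible for adjustment (non-descendants of Q, excluding Q and D): {A, B, C, S, T, V}.
Backdoor paths from Q to D:
  P1: Q <- C <- A -> V -> D
  P2: Q <- C -> T -> V -> D
  P3: Q <- C -> T -> S <- V -> D
  P4: Q <- C -> V -> D
  P5: Q <- C -> S <- T -> V -> D
  P6: Q <- C -> S <- V -> D
  P7: Q <- C -> B <- A -> V -> D
  P8: Q <- C -> D
The empty set is not sufficient: P1 (Q <- C <- A -> V -> D) has no collider blocking it and no conditioned non-collider, so it is open.
Try {C}:
  P1: blocked at chain node C ∈ conditioning set.
  P2: blocked at fork node C ∈ conditioning set.
  P3: blocked at fork node C ∈ conditioning set.
  P4: blocked at fork node C ∈ conditioning set.
  P5: blocked at fork node C ∈ conditioning set.
  P6: blocked at fork node C ∈ conditioning set.
  P7: blocked at fork node C ∈ conditioning set.
  P8: blocked at fork node C ∈ conditioning set.
{C} contains no descendant of Q and blocks every backdoor path.
No other singleton works — e.g. {A} leaves P2 open — so {C} is the unique smallest valid adjustment set.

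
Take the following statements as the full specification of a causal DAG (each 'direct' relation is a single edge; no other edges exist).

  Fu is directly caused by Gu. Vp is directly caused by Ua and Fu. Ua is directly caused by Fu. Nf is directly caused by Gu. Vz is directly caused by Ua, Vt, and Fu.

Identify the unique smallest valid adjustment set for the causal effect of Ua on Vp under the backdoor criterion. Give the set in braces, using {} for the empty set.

Variables eligible for adjustment (non-descendants of Ua, excluding Ua and Vp): {Fu, Gu, Nf, Vt}.
Backdoor paths from Ua to Vp:
  P1: Ua <- Fu -> Vp
The empty set is not sufficient: P1 (Ua <- Fu -> Vp) has no collider blocking it and no conditioned non-collider, so it is open.
Try {Fu}:
  P1: blocked at fork node Fu ∈ conditioning set.
{Fu} contains no descendant of Ua and blocks every backdoor path.
No other singleton works — e.g. {Gu} leaves P1 open — so {Fu} is the unique smallest valid adjustment set.

{Fu}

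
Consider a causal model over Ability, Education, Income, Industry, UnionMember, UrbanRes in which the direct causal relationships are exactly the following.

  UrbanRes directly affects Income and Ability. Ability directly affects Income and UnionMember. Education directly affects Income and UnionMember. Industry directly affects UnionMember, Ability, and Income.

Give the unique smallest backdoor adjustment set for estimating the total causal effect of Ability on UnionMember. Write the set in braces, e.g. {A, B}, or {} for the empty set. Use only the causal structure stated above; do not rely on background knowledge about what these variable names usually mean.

{Industry}

Variables eligible for adjustment (non-descendants of Ability, excluding Ability and UnionMember): {Education, Industry, UrbanRes}.
Backdoor paths from Ability to UnionMember:
  P1: Ability <- Industry -> Income <- Education -> UnionMember
  P2: Ability <- Industry -> UnionMember
  P3: Ability <- UrbanRes -> Income <- Education -> UnionMember
  P4: Ability <- UrbanRes -> Income <- Industry -> UnionMember
The empty set is not sufficient: P2 (Ability <- Industry -> UnionMember) has no collider blocking it and no conditioned non-collider, so it is open.
Try {Industry}:
  P1: blocked at fork node Industry ∈ conditioning set.
  P2: blocked at fork node Industry ∈ conditioning set.
  P3: blocked at collider Income (neither it nor any descendant is in the conditioning set).
  P4: blocked at collider Income (neither it nor any descendant is in the conditioning set).
{Industry} contains no descendant of Ability and blocks every backdoor path.
No other singleton works — e.g. {Education} leaves P2 open — so {Industry} is the unique smallest valid adjustment set.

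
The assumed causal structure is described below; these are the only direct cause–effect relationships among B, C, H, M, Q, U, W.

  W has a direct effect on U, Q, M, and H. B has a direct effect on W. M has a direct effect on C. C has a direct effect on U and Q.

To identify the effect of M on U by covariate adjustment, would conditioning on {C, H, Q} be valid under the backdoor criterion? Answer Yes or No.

Backdoor paths from M to U (paths whose first edge points into M):
  P1: M <- W -> Q <- C -> U
  P2: M <- W -> U
Condition 1 (no descendant of M in the set): FAILS — C and Q are descendants of M.
Condition 2 (every backdoor path blocked by {C, H, Q}):
  P1: blocked at fork node C ∈ conditioning set.
  P2: open — no interior node is in the conditioning set.
{C, H, Q} does not satisfy the backdoor criterion.

No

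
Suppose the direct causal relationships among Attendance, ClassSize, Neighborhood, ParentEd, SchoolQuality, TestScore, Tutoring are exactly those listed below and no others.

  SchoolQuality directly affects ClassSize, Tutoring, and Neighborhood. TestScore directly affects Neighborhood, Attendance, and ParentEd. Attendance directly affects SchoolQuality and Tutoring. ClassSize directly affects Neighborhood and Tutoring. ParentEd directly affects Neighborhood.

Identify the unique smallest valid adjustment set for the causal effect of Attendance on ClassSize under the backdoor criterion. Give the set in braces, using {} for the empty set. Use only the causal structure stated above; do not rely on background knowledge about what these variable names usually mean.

{}

Variables eligible for adjustment (non-descendants of Attendance, excluding Attendance and ClassSize): {ParentEd, TestScore}.
Backdoor paths from Attendance to ClassSize:
  P1: Attendance <- TestScore -> ParentEd -> Neighborhood <- SchoolQuality -> ClassSize
  P2: Attendance <- TestScore -> ParentEd -> Neighborhood <- SchoolQuality -> Tutoring <- ClassSize
  P3: Attendance <- TestScore -> ParentEd -> Neighborhood <- ClassSize
  P4: Attendance <- TestScore -> Neighborhood <- SchoolQuality -> ClassSize
  P5: Attendance <- TestScore -> Neighborhood <- SchoolQuality -> Tutoring <- ClassSize
  P6: Attendance <- TestScore -> Neighborhood <- ClassSize
Each backdoor path contains an unconditioned collider, so every path is already blocked with the empty conditioning set:
  P1: blocked at collider Neighborhood (neither it nor any descendant is in the conditioning set).
  P2: blocked at collider Neighborhood (neither it nor any descendant is in the conditioning set).
  P3: blocked at collider Neighborhood (neither it nor any descendant is in the conditioning set).
  P4: blocked at collider Neighborhood (neither it nor any descendant is in the conditioning set).
  P5: blocked at collider Neighborhood (neither it nor any descendant is in the conditioning set).
  P6: blocked at collider Neighborhood (neither it nor any descendant is in the conditioning set).
The empty set is therefore the unique smallest valid set.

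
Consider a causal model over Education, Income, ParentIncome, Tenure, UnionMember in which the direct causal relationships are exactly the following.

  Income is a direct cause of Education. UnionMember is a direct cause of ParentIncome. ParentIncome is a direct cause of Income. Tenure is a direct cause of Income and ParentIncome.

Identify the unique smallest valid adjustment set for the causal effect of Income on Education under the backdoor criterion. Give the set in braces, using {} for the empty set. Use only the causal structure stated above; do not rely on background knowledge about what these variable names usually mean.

{}

Variables eligible for adjustment (non-descendants of Income, excluding Income and Education): {ParentIncome, Tenure, UnionMember}.
Backdoor paths from Income to Education:
  (none)
With no backdoor paths the empty set already satisfies the criterion, and it is trivially minimal.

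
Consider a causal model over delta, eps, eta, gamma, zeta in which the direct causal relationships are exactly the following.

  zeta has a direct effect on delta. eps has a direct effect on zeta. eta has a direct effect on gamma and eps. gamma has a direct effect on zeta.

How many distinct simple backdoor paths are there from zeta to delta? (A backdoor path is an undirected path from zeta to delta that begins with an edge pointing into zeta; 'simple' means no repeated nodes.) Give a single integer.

0

A backdoor path from zeta to delta is any simple undirected path whose first edge points into zeta (i.e. leaves zeta via a parent).
Parents of zeta: {eps, gamma}.
No simple path from any parent of zeta reaches delta without revisiting zeta, so there are no backdoor paths.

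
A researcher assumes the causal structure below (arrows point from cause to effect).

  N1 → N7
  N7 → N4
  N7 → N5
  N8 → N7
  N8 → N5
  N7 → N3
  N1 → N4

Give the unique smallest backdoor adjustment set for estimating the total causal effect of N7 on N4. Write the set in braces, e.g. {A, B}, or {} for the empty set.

{N1}

Variables eligible for adjustment (non-descendants of N7, excluding N7 and N4): {N1, N8}.
Backdoor paths from N7 to N4:
  P1: N7 <- N1 -> N4
The empty set is not sufficient: P1 (N7 <- N1 -> N4) has no collider blocking it and no conditioned non-collider, so it is open.
Try {N1}:
  P1: blocked at fork node N1 ∈ conditioning set.
{N1} contains no descendant of N7 and blocks every backdoor path.
No other singleton works — e.g. {N8} leaves P1 open — so {N1} is the unique smallest valid adjustment set.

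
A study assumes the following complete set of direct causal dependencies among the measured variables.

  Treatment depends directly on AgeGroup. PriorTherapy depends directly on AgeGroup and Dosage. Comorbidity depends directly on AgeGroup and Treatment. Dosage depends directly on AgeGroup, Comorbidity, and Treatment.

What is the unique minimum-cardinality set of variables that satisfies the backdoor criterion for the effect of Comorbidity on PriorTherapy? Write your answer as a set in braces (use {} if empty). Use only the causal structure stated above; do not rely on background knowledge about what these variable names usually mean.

{AgeGroup, Treatment}

Variables eligible for adjustment (non-descendants of Comorbidity, excluding Comorbidity and PriorTherapy): {AgeGroup, Treatment}.
Backdoor paths from Comorbidity to PriorTherapy:
  P1: Comorbidity <- AgeGroup -> Treatment -> Dosage -> PriorTherapy
  P2: Comorbidity <- AgeGroup -> Dosage -> PriorTherapy
  P3: Comorbidity <- AgeGroup -> PriorTherapy
  P4: Comorbidity <- Treatment <- AgeGroup -> Dosage -> PriorTherapy
  P5: Comorbidity <- Treatment <- AgeGroup -> PriorTherapy
  P6: Comorbidity <- Treatment -> Dosage <- AgeGroup -> PriorTherapy
  P7: Comorbidity <- Treatment -> Dosage -> PriorTherapy
The empty set is not sufficient: P1 (Comorbidity <- AgeGroup -> Treatment -> Dosage -> PriorTherapy) has no collider blocking it and no conditioned non-collider, so it is open.
Try {AgeGroup, Treatment}:
  P1: blocked at fork node AgeGroup ∈ conditioning set.
  P2: blocked at fork node AgeGroup ∈ conditioning set.
  P3: blocked at fork node AgeGroup ∈ conditioning set.
  P4: blocked at chain node Treatment ∈ conditioning set.
  P5: blocked at chain node Treatment ∈ conditioning set.
  P6: blocked at fork node Treatment ∈ conditioning set.
  P7: blocked at fork node Treatment ∈ conditioning set.
{AgeGroup, Treatment} contains no descendant of Comorbidity and blocks every backdoor path.
Every element of {AgeGroup, Treatment} is needed (dropping AgeGroup leaves P2 open; dropping Treatment leaves P7 open), so no proper subset is valid.
Among all size-2 subsets of the eligible variables, only {AgeGroup, Treatment} blocks every backdoor path, so it is the unique smallest valid adjustment set.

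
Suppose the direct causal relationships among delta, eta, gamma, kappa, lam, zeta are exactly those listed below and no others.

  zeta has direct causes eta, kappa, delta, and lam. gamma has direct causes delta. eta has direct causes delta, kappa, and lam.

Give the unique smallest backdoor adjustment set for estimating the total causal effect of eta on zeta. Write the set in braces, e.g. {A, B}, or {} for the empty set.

Variables eligible for adjustment (non-descendants of eta, excluding eta and zeta): {delta, gamma, kappa, lam}.
Backdoor paths from eta to zeta:
  P1: eta <- kappa -> zeta
  P2: eta <- delta -> zeta
  P3: eta <- lam -> zeta
The empty set is not sufficient: P1 (eta <- kappa -> zeta) has no collider blocking it and no conditioned non-collider, so it is open.
Try {delta, kappa, lam}:
  P1: blocked at fork node kappa ∈ conditioning set.
  P2: blocked at fork node delta ∈ conditioning set.
  P3: blocked at fork node lam ∈ conditioning set.
{delta, kappa, lam} contains no descendant of eta and blocks every backdoor path.
Every element of {delta, kappa, lam} is needed (dropping delta leaves P2 open; dropping kappa leaves P1 open; dropping lam leaves P3 open), so no proper subset is valid.
Among all size-3 subsets of the eligible variables, only {delta, kappa, lam} blocks every backdoor path, so it is the unique smallest valid adjustment set.

{delta, kappa, lam}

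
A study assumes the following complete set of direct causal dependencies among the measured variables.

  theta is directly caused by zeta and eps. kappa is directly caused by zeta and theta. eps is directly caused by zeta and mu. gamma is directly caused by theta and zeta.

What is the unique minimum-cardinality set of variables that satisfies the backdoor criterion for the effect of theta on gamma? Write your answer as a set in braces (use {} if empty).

{zeta}

Variables eligible for adjustment (non-descendants of theta, excluding theta and gamma): {eps, mu, zeta}.
Backdoor paths from theta to gamma:
  P1: theta <- zeta -> gamma
  P2: theta <- eps <- zeta -> gamma
The empty set is not sufficient: P1 (theta <- zeta -> gamma) has no collider blocking it and no conditioned non-collider, so it is open.
Try {zeta}:
  P1: blocked at fork node zeta ∈ conditioning set.
  P2: blocked at fork node zeta ∈ conditioning set.
{zeta} contains no descendant of theta and blocks every backdoor path.
No other singleton works — e.g. {mu} leaves P1 open — so {zeta} is the unique smallest valid adjustment set.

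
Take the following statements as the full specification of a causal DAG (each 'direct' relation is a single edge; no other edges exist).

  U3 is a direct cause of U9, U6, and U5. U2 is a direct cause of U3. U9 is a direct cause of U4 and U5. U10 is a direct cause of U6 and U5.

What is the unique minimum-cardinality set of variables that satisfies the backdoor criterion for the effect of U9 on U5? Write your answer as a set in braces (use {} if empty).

{U3}

Variables eligible for adjustment (non-descendants of U9, excluding U9 and U5): {U10, U2, U3, U6}.
Backdoor paths from U9 to U5:
  P1: U9 <- U3 -> U6 <- U10 -> U5
  P2: U9 <- U3 -> U5
The empty set is not sufficient: P2 (U9 <- U3 -> U5) has no collider blocking it and no conditioned non-collider, so it is open.
Try {U3}:
  P1: blocked at fork node U3 ∈ conditioning set.
  P2: blocked at fork node U3 ∈ conditioning set.
{U3} contains no descendant of U9 and blocks every backdoor path.
No other singleton works — e.g. {U2} leaves P2 open — so {U3} is the unique smallest valid adjustment set.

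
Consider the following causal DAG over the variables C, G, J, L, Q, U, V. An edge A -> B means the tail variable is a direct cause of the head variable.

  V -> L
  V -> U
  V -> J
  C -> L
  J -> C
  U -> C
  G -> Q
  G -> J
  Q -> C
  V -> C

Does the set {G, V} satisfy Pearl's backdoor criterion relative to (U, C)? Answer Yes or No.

Yes

Backdoor paths from U to C (paths whose first edge points into U):
  P1: U <- V -> J <- G -> Q -> C
  P2: U <- V -> J -> C
  P3: U <- V -> C
  P4: U <- V -> L <- C
Condition 1 (no descendant of U in the set): holds — descendants of U are {C, L}; none are in {G, V}.
Condition 2 (every backdoor path blocked by {G, V}):
  P1: blocked at fork node V ∈ conditioning set.
  P2: blocked at fork node V ∈ conditioning set.
  P3: blocked at fork node V ∈ conditioning set.
  P4: blocked at fork node V ∈ conditioning set.
{G, V} satisfies the backdoor criterion.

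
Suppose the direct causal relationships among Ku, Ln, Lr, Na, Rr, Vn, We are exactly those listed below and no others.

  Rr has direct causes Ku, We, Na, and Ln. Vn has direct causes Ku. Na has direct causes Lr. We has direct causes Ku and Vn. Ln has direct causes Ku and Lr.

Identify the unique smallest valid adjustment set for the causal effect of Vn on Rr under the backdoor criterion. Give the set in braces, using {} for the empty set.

{Ku}

Variables eligible for adjustment (non-descendants of Vn, excluding Vn and Rr): {Ku, Ln, Lr, Na}.
Backdoor paths from Vn to Rr:
  P1: Vn <- Ku -> We -> Rr
  P2: Vn <- Ku -> Ln <- Lr -> Na -> Rr
  P3: Vn <- Ku -> Ln -> Rr
  P4: Vn <- Ku -> Rr
The empty set is not sufficient: P1 (Vn <- Ku -> We -> Rr) has no collider blocking it and no conditioned non-collider, so it is open.
Try {Ku}:
  P1: blocked at fork node Ku ∈ conditioning set.
  P2: blocked at fork node Ku ∈ conditioning set.
  P3: blocked at fork node Ku ∈ conditioning set.
  P4: blocked at fork node Ku ∈ conditioning set.
{Ku} contains no descendant of Vn and blocks every backdoor path.
No other singleton works — e.g. {Lr} leaves P1 open — so {Ku} is the unique smallest valid adjustment set.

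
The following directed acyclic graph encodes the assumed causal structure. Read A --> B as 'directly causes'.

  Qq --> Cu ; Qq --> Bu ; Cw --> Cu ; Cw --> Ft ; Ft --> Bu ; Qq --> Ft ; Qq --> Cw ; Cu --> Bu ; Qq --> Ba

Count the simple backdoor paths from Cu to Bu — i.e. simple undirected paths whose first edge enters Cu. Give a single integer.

7

A backdoor path from Cu to Bu is any simple undirected path whose first edge points into Cu (i.e. leaves Cu via a parent).
Parents of Cu: {Cw, Qq}.
Enumerating:
  P1: Cu <- Qq -> Cw -> Ft -> Bu
  P2: Cu <- Qq -> Ft -> Bu
  P3: Cu <- Qq -> Bu
  P4: Cu <- Cw <- Qq -> Ft -> Bu
  P5: Cu <- Cw <- Qq -> Bu
  P6: Cu <- Cw -> Ft <- Qq -> Bu
  P7: Cu <- Cw -> Ft -> Bu
That exhausts the simple backdoor paths. Count: 7.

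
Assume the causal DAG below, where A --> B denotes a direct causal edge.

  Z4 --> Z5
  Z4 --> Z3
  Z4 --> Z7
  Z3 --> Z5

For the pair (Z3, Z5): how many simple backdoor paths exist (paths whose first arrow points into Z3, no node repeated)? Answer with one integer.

1

A backdoor path from Z3 to Z5 is any simple undirected path whose first edge points into Z3 (i.e. leaves Z3 via a parent).
Parents of Z3: {Z4}.
Enumerating:
  P1: Z3 <- Z4 -> Z5
That exhausts the simple backdoor paths. Count: 1.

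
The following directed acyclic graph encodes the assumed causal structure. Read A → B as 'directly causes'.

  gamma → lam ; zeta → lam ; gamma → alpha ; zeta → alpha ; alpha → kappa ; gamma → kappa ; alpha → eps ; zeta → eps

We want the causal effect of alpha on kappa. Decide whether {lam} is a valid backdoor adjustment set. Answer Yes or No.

No

Backdoor paths from alpha to kappa (paths whose first edge points into alpha):
  P1: alpha <- gamma -> kappa
  P2: alpha <- zeta -> lam <- gamma -> kappa
Condition 1 (no descendant of alpha in the set): holds — descendants of alpha are {eps, kappa}; none are in {lam}.
Condition 2 (every backdoor path blocked by {lam}):
  P1: open — no interior node is in the conditioning set.
  P2: open — collider(s) lam are conditioned on (or have a conditioned descendant) and no non-collider on the path is in the set.
{lam} does not satisfy the backdoor criterion.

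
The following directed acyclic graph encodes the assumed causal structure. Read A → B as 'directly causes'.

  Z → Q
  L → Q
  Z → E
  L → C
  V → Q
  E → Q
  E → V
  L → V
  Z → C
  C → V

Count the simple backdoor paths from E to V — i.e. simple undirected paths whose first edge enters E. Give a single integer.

A backdoor path from E to V is any simple undirected path whose first edge points into E (i.e. leaves E via a parent).
Parents of E: {Z}.
Enumerating:
  P1: E <- Z -> C <- L -> V
  P2: E <- Z -> C <- L -> Q <- V
  P3: E <- Z -> C -> V
  P4: E <- Z -> Q <- L -> C -> V
  P5: E <- Z -> Q <- L -> V
  P6: E <- Z -> Q <- V
That exhausts the simple backdoor paths. Count: 6.

6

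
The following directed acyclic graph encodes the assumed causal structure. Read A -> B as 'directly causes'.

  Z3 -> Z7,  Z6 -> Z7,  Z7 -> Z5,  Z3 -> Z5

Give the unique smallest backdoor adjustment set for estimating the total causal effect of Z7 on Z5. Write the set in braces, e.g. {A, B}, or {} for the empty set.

{Z3}

Variables eligible for adjustment (non-descendants of Z7, excluding Z7 and Z5): {Z3, Z6}.
Backdoor paths from Z7 to Z5:
  P1: Z7 <- Z3 -> Z5
The empty set is not sufficient: P1 (Z7 <- Z3 -> Z5) has no collider blocking it and no conditioned non-collider, so it is open.
Try {Z3}:
  P1: blocked at fork node Z3 ∈ conditioning set.
{Z3} contains no descendant of Z7 and blocks every backdoor path.
No other singleton works — e.g. {Z6} leaves P1 open — so {Z3} is the unique smallest valid adjustment set.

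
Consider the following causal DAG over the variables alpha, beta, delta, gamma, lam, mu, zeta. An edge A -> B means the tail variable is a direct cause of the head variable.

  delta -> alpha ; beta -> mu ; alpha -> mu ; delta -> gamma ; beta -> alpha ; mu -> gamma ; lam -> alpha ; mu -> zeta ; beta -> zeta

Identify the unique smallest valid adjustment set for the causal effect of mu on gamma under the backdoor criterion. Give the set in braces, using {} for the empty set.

{delta}

Variables eligible for adjustment (non-descendants of mu, excluding mu and gamma): {alpha, beta, delta, lam}.
Backdoor paths from mu to gamma:
  P1: mu <- beta -> alpha <- delta -> gamma
  P2: mu <- alpha <- delta -> gamma
The empty set is not sufficient: P2 (mu <- alpha <- delta -> gamma) has no collider blocking it and no conditioned non-collider, so it is open.
Try {delta}:
  P1: blocked at collider alpha (neither it nor any descendant is in the conditioning set).
  P2: blocked at fork node delta ∈ conditioning set.
{delta} contains no descendant of mu and blocks every backdoor path.
No other singleton works — e.g. {beta} leaves P2 open — so {delta} is the unique smallest valid adjustment set.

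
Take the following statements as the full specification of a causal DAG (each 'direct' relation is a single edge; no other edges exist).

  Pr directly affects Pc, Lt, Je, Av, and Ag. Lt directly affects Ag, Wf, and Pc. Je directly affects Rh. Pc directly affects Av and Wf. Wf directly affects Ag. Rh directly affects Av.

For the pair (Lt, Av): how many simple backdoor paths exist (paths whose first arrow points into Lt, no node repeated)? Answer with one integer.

4

A backdoor path from Lt to Av is any simple undirected path whose first edge points into Lt (i.e. leaves Lt via a parent).
Parents of Lt: {Pr}.
Enumerating:
  P1: Lt <- Pr -> Pc -> Av
  P2: Lt <- Pr -> Je -> Rh -> Av
  P3: Lt <- Pr -> Ag <- Wf <- Pc -> Av
  P4: Lt <- Pr -> Av
That exhausts the simple backdoor paths. Count: 4.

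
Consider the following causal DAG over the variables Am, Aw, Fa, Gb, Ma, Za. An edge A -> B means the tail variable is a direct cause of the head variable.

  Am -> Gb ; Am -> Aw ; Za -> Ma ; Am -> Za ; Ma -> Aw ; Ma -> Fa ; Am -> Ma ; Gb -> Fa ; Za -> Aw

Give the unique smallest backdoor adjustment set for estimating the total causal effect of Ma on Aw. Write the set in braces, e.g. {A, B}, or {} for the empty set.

Variables eligible for adjustment (non-descendants of Ma, excluding Ma and Aw): {Am, Gb, Za}.
Backdoor paths from Ma to Aw:
  P1: Ma <- Am -> Za -> Aw
  P2: Ma <- Am -> Aw
  P3: Ma <- Za <- Am -> Aw
  P4: Ma <- Za -> Aw
The empty set is not sufficient: P1 (Ma <- Am -> Za -> Aw) has no collider blocking it and no conditioned non-collider, so it is open.
Try {Am, Za}:
  P1: blocked at fork node Am ∈ conditioning set.
  P2: blocked at fork node Am ∈ conditioning set.
  P3: blocked at chain node Za ∈ conditioning set.
  P4: blocked at fork node Za ∈ conditioning set.
{Am, Za} contains no descendant of Ma and blocks every backdoor path.
Every element of {Am, Za} is needed (dropping Am leaves P2 open; dropping Za leaves P4 open), so no proper subset is valid.
Among all size-2 subsets of the eligible variables, only {Am, Za} blocks every backdoor path, so it is the unique smallest valid adjustment set.

{Am, Za}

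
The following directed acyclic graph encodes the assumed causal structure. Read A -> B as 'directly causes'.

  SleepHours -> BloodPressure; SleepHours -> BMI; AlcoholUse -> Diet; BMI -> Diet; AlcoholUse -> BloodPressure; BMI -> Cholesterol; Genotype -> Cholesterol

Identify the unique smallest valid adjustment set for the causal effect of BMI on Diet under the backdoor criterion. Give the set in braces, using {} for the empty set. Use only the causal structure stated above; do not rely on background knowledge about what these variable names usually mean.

Variables eligible for adjustment (non-descendants of BMI, excluding BMI and Diet): {AlcoholUse, BloodPressure, Genotype, SleepHours}.
Backdoor paths from BMI to Diet:
  P1: BMI <- SleepHours -> BloodPressure <- AlcoholUse -> Diet
Each backdoor path contains an unconditioned collider, so every path is already blocked with the empty conditioning set:
  P1: blocked at collider BloodPressure (neither it nor any descendant is in the conditioning set).
The empty set is therefore the unique smallest valid set.

{}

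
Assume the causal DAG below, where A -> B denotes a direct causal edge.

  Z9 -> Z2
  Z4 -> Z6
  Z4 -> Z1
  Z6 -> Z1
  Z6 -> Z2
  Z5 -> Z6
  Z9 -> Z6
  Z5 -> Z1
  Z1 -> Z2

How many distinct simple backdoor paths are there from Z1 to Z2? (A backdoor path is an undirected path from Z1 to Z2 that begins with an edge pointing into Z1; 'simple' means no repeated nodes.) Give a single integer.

A backdoor path from Z1 to Z2 is any simple undirected path whose first edge points into Z1 (i.e. leaves Z1 via a parent).
Parents of Z1: {Z4, Z5, Z6}.
Enumerating:
  P1: Z1 <- Z4 -> Z6 <- Z9 -> Z2
  P2: Z1 <- Z4 -> Z6 -> Z2
  P3: Z1 <- Z5 -> Z6 <- Z9 -> Z2
  P4: Z1 <- Z5 -> Z6 -> Z2
  P5: Z1 <- Z6 <- Z9 -> Z2
  P6: Z1 <- Z6 -> Z2
That exhausts the simple backdoor paths. Count: 6.

6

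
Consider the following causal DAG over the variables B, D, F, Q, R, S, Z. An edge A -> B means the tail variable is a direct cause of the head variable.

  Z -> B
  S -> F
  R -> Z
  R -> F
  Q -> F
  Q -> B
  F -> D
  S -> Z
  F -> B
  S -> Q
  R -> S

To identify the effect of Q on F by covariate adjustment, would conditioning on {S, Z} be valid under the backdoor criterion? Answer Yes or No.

Backdoor paths from Q to F (paths whose first edge points into Q):
  P1: Q <- S <- R -> F
  P2: Q <- S <- R -> Z -> B <- F
  P3: Q <- S -> F
  P4: Q <- S -> Z <- R -> F
  P5: Q <- S -> Z -> B <- F
Condition 1 (no descendant of Q in the set): holds — descendants of Q are {B, D, F}; none are in {S, Z}.
Condition 2 (every backdoor path blocked by {S, Z}):
  P1: blocked at chain node S ∈ conditioning set.
  P2: blocked at chain node S ∈ conditioning set.
  P3: blocked at fork node S ∈ conditioning set.
  P4: blocked at fork node S ∈ conditioning set.
  P5: blocked at fork node S ∈ conditioning set.
{S, Z} satisfies the backdoor criterion.

Yes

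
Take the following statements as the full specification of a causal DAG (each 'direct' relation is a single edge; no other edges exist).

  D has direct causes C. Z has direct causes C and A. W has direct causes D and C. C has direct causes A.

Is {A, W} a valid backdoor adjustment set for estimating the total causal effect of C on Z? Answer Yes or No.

Backdoor paths from C to Z (paths whose first edge points into C):
  P1: C <- A -> Z
Condition 1 (no descendant of C in the set): FAILS — W is a descendant of C.
Condition 2 (every backdoor path blocked by {A, W}):
  P1: blocked at fork node A ∈ conditioning set.
{A, W} does not satisfy the backdoor criterion.

No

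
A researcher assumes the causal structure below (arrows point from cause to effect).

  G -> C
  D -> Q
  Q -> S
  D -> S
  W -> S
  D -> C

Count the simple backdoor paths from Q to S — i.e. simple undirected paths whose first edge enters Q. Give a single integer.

1

A backdoor path from Q to S is any simple undirected path whose first edge points into Q (i.e. leaves Q via a parent).
Parents of Q: {D}.
Enumerating:
  P1: Q <- D -> S
That exhausts the simple backdoor paths. Count: 1.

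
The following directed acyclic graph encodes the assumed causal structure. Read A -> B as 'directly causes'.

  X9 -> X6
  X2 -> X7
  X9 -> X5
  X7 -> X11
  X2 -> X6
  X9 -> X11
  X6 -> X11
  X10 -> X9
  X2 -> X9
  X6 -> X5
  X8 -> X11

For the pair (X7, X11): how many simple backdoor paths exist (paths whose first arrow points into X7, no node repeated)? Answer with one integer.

A backdoor path from X7 to X11 is any simple undirected path whose first edge points into X7 (i.e. leaves X7 via a parent).
Parents of X7: {X2}.
Enumerating:
  P1: X7 <- X2 -> X9 -> X6 -> X11
  P2: X7 <- X2 -> X9 -> X11
  P3: X7 <- X2 -> X9 -> X5 <- X6 -> X11
  P4: X7 <- X2 -> X6 <- X9 -> X11
  P5: X7 <- X2 -> X6 -> X11
  P6: X7 <- X2 -> X6 -> X5 <- X9 -> X11
That exhausts the simple backdoor paths. Count: 6.

6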